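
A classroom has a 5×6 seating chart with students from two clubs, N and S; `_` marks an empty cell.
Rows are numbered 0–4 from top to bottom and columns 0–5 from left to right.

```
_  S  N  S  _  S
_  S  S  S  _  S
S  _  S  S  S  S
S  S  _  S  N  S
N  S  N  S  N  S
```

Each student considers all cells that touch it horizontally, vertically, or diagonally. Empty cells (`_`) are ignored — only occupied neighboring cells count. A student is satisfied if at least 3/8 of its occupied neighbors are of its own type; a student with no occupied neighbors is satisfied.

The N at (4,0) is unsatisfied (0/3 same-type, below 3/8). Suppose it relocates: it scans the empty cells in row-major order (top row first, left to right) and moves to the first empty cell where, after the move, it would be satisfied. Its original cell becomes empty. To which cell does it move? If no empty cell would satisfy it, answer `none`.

Vacating (4,0). Empty cells in order:
  (0,0): 0/2 same-type → still unsatisfied.
  (0,4): 0/4 same-type → still unsatisfied.
  (1,0): 0/3 same-type → still unsatisfied.
  (1,4): 0/7 same-type → still unsatisfied.
  (2,1): 0/6 same-type → still unsatisfied.
  (3,2): 1/7 same-type → still unsatisfied.

none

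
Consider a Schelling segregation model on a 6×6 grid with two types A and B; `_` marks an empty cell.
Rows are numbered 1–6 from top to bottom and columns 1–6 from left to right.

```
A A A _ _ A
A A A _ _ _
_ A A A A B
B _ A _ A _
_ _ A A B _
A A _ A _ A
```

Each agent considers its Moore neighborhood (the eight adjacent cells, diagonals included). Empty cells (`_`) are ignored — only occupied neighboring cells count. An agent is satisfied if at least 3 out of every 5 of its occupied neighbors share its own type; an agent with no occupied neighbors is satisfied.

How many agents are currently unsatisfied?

4

Row 1: (1,1)A 3/3 satisfied · (1,2)A 5/5 satisfied · (1,3)A 3/3 satisfied · (1,6)A 0/0 satisfied
Row 2: (2,1)A 4/4 satisfied · (2,2)A 7/7 satisfied · (2,3)A 6/6 satisfied
Row 3: (3,2)A 5/6 satisfied · (3,3)A 5/5 satisfied · (3,4)A 5/5 satisfied · (3,5)A 2/3 satisfied · (3,6)B 0/2 not
Row 4: (4,1)B 0/1 not · (4,3)A 5/5 satisfied · (4,5)A 3/5 satisfied
Row 5: (5,3)A 4/4 satisfied · (5,4)A 4/5 satisfied · (5,5)B 0/4 not
Row 6: (6,1)A 1/1 satisfied · (6,2)A 2/2 satisfied · (6,4)A 2/3 satisfied · (6,6)A 0/1 not
Unsatisfied: (3,6), (4,1), (5,5), (6,6) — 4 in total.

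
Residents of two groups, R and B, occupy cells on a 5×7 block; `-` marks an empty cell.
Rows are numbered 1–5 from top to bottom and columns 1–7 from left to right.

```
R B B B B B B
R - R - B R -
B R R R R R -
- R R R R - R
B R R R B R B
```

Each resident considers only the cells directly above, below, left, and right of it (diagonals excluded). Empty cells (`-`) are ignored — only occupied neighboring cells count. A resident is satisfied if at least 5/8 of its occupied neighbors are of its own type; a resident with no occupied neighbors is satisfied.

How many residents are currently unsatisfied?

12

Row 1: (1,1)R 1/2 unhappy · (1,2)B 1/2 unhappy · (1,3)B 2/3 ok · (1,4)B 2/2 ok · (1,5)B 3/3 ok · (1,6)B 2/3 ok · (1,7)B 1/1 ok
Row 2: (2,1)R 1/2 unhappy · (2,3)R 1/2 unhappy · (2,5)B 1/3 unhappy · (2,6)R 1/3 unhappy
Row 3: (3,1)B 0/2 unhappy · (3,2)R 2/3 ok · (3,3)R 4/4 ok · (3,4)R 3/3 ok · (3,5)R 3/4 ok · (3,6)R 2/2 ok
Row 4: (4,2)R 3/3 ok · (4,3)R 4/4 ok · (4,4)R 4/4 ok · (4,5)R 2/3 ok · (4,7)R 0/1 unhappy
Row 5: (5,1)B 0/1 unhappy · (5,2)R 2/3 ok · (5,3)R 3/3 ok · (5,4)R 2/3 ok · (5,5)B 0/3 unhappy · (5,6)R 0/2 unhappy · (5,7)B 0/2 unhappy
Unsatisfied: (1,1), (1,2), (2,1), (2,3), (2,5), (2,6), (3,1), (4,7), (5,1), (5,5), (5,6), (5,7) — 12 in total.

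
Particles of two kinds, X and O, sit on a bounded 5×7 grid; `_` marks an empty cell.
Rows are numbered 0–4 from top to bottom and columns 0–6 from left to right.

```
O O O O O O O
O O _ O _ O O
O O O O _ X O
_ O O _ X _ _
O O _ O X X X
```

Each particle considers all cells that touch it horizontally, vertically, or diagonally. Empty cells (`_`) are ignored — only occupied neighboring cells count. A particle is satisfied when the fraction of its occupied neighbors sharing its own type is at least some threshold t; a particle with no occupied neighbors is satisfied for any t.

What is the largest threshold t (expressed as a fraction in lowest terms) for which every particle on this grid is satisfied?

1/4

Row 0: (0,0)O 3/3 · (0,1)O 4/4 · (0,2)O 4/4 · (0,3)O 3/3 · (0,4)O 4/4 · (0,5)O 4/4 · (0,6)O 3/3
Row 1: (1,0)O 5/5 · (1,1)O 7/7 · (1,3)O 5/5 · (1,5)O 5/6 · (1,6)O 4/5
Row 2: (2,0)O 4/4 · (2,1)O 6/6 · (2,2)O 6/6 · (2,3)O 3/4 · (2,5)X 1/4 · (2,6)O 2/3
Row 3: (3,1)O 6/6 · (3,2)O 6/6 · (3,4)X 3/5
Row 4: (4,0)O 2/2 · (4,1)O 3/3 · (4,3)O 1/3 · (4,4)X 2/3 · (4,5)X 3/3 · (4,6)X 1/1
The smallest same-type fraction is 1/4 at (2,5), which reduces to 1/4. Any threshold above that leaves this particle unsatisfied.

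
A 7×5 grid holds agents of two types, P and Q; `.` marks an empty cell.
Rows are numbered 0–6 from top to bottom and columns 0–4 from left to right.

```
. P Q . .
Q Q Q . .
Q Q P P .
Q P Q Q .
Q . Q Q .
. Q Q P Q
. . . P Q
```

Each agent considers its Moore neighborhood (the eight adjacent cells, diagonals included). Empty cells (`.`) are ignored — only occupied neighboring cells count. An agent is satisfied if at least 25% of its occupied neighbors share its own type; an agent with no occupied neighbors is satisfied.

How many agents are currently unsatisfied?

3

(0,1)P 0/4 not
(0,2)Q 2/3 satisfied
(1,0)Q 3/4 satisfied
(1,1)Q 5/7 satisfied
(1,2)Q 3/6 satisfied
(2,0)Q 4/5 satisfied
(2,1)Q 6/8 satisfied
(2,2)P 2/7 satisfied
(2,3)P 1/4 satisfied
(3,0)Q 3/4 satisfied
(3,1)P 1/7 not
(3,2)Q 4/7 satisfied
(3,3)Q 3/5 satisfied
(4,0)Q 2/3 satisfied
(4,2)Q 5/7 satisfied
(4,3)Q 5/6 satisfied
(5,1)Q 3/3 satisfied
(5,2)Q 3/5 satisfied
(5,3)P 1/6 not
(5,4)Q 2/4 satisfied
(6,3)P 1/4 satisfied
(6,4)Q 1/3 satisfied
Unsatisfied: (0,1), (3,1), (5,3) — 3 in total.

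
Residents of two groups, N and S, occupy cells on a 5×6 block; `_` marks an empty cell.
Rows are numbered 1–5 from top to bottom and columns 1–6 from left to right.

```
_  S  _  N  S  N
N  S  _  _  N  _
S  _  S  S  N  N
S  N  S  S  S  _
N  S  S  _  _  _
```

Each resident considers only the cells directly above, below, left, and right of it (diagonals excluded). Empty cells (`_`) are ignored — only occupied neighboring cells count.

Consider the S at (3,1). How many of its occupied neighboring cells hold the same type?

Occupied neighbors of (3,1): (2,1)=N, (4,1)=S.
Same type (S): 1 of 2.

1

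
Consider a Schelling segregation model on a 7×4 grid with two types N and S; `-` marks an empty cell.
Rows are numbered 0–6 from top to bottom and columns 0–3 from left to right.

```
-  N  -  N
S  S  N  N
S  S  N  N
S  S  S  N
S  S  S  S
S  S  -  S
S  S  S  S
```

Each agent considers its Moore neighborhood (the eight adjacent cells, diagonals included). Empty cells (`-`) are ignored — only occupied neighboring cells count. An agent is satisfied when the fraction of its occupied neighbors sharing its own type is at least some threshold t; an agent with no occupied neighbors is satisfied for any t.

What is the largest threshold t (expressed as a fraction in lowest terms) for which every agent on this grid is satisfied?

1/3

Row 0: (0,1)N 1/3 · (0,3)N 2/2
Row 1: (1,0)S 3/4 · (1,1)S 3/6 · (1,2)N 5/7 · (1,3)N 4/4
Row 2: (2,0)S 5/5 · (2,1)S 6/8 · (2,2)N 4/8 · (2,3)N 4/5
Row 3: (3,0)S 5/5 · (3,1)S 7/8 · (3,2)S 5/8 · (3,3)N 2/5
Row 4: (4,0)S 5/5 · (4,1)S 7/7 · (4,2)S 6/7 · (4,3)S 3/4
Row 5: (5,0)S 5/5 · (5,1)S 7/7 · (5,3)S 4/4
Row 6: (6,0)S 3/3 · (6,1)S 4/4 · (6,2)S 4/4 · (6,3)S 2/2
The smallest same-type fraction is 1/3 at (0,1), which reduces to 1/3. Any threshold above that leaves this agent unsatisfied.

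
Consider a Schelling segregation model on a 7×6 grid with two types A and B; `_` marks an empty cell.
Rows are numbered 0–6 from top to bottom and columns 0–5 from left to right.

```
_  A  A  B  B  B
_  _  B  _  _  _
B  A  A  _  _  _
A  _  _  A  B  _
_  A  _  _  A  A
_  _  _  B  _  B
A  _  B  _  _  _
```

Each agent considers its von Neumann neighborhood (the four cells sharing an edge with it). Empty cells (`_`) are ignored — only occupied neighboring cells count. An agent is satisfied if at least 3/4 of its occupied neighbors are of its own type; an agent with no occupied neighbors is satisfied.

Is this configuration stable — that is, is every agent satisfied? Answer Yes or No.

No

(0,1)A 1/1 ok
(0,2)A 1/3 unhappy
(0,3)B 1/2 unhappy
(0,4)B 2/2 ok
(0,5)B 1/1 ok
(1,2)B 0/2 unhappy
(2,0)B 0/2 unhappy
(2,1)A 1/2 unhappy
(2,2)A 1/2 unhappy
(3,0)A 0/1 unhappy
(3,3)A 0/1 unhappy
(3,4)B 0/2 unhappy
(4,1)A 0/0 ok
(4,4)A 1/2 unhappy
(4,5)A 1/2 unhappy
(5,3)B 0/0 ok
(5,5)B 0/1 unhappy
(6,0)A 0/0 ok
(6,2)B 0/0 ok
For instance (0,2) has only 1/3 same-type neighbors, below 3/4.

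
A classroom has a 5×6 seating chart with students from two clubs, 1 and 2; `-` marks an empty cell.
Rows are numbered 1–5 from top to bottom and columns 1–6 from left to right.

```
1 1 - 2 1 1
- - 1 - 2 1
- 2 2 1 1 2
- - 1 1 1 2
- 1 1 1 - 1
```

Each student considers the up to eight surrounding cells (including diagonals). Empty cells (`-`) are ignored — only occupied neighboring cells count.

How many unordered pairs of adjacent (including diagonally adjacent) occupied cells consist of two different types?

19

Scan each occupied cell's neighbors to the right and below (and the two forward diagonals) so each pair is counted once.
From row 1: 4 unlike of 10 pairs (running 4/10).
From row 2: 6 unlike of 9 pairs (running 10/19).
From row 3: 7 unlike of 15 pairs (running 17/34).
From row 4: 2 unlike of 11 pairs (running 19/45).
From row 5: 0 unlike of 2 pairs (running 19/47).
Total adjacent occupied pairs: 47; unlike-type pairs: 19.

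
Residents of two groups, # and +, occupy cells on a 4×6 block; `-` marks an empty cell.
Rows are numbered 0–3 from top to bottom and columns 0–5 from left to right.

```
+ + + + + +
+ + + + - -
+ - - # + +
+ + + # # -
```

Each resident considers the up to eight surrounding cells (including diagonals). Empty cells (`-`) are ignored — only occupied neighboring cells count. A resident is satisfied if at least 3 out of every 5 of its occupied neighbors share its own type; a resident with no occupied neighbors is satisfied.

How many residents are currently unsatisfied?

(0,0)+ 3/3 ✓
(0,1)+ 5/5 ✓
(0,2)+ 5/5 ✓
(0,3)+ 4/4 ✓
(0,4)+ 3/3 ✓
(0,5)+ 1/1 ✓
(1,0)+ 4/4 ✓
(1,1)+ 6/6 ✓
(1,2)+ 5/6 ✓
(1,3)+ 5/6 ✓
(2,0)+ 4/4 ✓
(2,3)# 2/6 ✗
(2,4)+ 2/5 ✗
(2,5)+ 1/2 ✗
(3,0)+ 2/2 ✓
(3,1)+ 3/3 ✓
(3,2)+ 1/3 ✗
(3,3)# 2/4 ✗
(3,4)# 2/4 ✗
Unsatisfied: (2,3), (2,4), (2,5), (3,2), (3,3), (3,4) — 6 in total.

6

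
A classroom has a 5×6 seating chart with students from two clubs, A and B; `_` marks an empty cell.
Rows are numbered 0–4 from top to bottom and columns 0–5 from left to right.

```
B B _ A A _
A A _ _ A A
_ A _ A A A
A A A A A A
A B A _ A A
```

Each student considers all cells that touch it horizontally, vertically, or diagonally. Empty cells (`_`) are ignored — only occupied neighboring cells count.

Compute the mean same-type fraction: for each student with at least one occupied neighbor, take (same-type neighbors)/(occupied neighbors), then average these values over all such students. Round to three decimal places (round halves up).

0.804

Row 0: (0,0)B 1/3 · (0,1)B 1/3 · (0,3)A 2/2 · (0,4)A 3/3
Row 1: (1,0)A 2/4 · (1,1)A 2/4 · (1,4)A 6/6 · (1,5)A 4/4
Row 2: (2,1)A 5/5 · (2,3)A 5/5 · (2,4)A 7/7 · (2,5)A 5/5
Row 3: (3,0)A 3/4 · (3,1)A 5/6 · (3,2)A 5/6 · (3,3)A 6/6 · (3,4)A 7/7 · (3,5)A 5/5
Row 4: (4,0)A 2/3 · (4,1)B 0/5 · (4,2)A 3/4 · (4,4)A 4/4 · (4,5)A 3/3
Sum over 23 students: 1/3 + 1/3 + 2/2 + 3/3 + 2/4 + 2/4 + 6/6 + 4/4 + 5/5 + 5/5 + 7/7 + 5/5 + 3/4 + 5/6 + 5/6 + 6/6 + 7/7 + 5/5 + 2/3 + 0/5 + 3/4 + 4/4 + 3/3 = 37/2; mean = 37/2 ÷ 23 = 37/46 = 0.804347… → 0.804.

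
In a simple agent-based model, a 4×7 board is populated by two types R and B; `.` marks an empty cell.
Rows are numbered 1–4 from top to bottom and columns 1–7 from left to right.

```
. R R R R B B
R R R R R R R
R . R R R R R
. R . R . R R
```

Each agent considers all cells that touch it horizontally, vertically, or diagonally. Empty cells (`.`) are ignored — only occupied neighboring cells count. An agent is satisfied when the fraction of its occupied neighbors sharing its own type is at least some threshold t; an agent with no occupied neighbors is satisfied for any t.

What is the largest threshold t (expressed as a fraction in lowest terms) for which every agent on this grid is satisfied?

(1,2)R 4/4
(1,3)R 5/5
(1,4)R 5/5
(1,5)R 4/5
(1,6)B 1/5
(1,7)B 1/3
(2,1)R 3/3
(2,2)R 6/6
(2,3)R 7/7
(2,4)R 8/8
(2,5)R 7/8
(2,6)R 6/8
(2,7)R 3/5
(3,1)R 3/3
(3,3)R 6/6
(3,4)R 6/6
(3,5)R 7/7
(3,6)R 7/7
(3,7)R 5/5
(4,2)R 2/2
(4,4)R 3/3
(4,6)R 4/4
(4,7)R 3/3
The smallest same-type fraction is 1/5 at (1,6), which reduces to 1/5. Any threshold above that leaves this agent unsatisfied.

1/5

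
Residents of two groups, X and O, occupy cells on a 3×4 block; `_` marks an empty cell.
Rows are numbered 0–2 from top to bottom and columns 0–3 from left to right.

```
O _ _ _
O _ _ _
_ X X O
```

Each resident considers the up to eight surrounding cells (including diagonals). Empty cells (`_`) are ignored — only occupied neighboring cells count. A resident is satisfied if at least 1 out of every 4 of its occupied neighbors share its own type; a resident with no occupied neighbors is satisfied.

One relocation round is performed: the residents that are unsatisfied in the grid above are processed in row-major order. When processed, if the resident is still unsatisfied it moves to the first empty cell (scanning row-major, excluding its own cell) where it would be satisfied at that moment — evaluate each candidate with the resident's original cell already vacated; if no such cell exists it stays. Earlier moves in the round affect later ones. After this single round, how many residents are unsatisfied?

0

Initially unsatisfied (in order): (2,3).
  (2,3) → (0,1).
Resulting grid:
O O _ _
O _ _ _
_ X X _
All satisfied now.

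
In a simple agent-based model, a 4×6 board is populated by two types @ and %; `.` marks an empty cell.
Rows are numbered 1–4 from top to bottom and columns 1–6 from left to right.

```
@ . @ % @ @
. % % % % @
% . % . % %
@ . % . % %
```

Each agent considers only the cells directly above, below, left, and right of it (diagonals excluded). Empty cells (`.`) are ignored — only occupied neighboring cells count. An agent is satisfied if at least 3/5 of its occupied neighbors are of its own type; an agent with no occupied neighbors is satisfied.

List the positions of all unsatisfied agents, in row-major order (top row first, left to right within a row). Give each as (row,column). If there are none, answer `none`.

(1,3), (1,4), (1,5), (2,5), (2,6), (3,1), (4,1)

Row 1: (1,1)@ 0/0 ✓ · (1,3)@ 0/2 ✗ · (1,4)% 1/3 ✗ · (1,5)@ 1/3 ✗ · (1,6)@ 2/2 ✓
Row 2: (2,2)% 1/1 ✓ · (2,3)% 3/4 ✓ · (2,4)% 3/3 ✓ · (2,5)% 2/4 ✗ · (2,6)@ 1/3 ✗
Row 3: (3,1)% 0/1 ✗ · (3,3)% 2/2 ✓ · (3,5)% 3/3 ✓ · (3,6)% 2/3 ✓
Row 4: (4,1)@ 0/1 ✗ · (4,3)% 1/1 ✓ · (4,5)% 2/2 ✓ · (4,6)% 2/2 ✓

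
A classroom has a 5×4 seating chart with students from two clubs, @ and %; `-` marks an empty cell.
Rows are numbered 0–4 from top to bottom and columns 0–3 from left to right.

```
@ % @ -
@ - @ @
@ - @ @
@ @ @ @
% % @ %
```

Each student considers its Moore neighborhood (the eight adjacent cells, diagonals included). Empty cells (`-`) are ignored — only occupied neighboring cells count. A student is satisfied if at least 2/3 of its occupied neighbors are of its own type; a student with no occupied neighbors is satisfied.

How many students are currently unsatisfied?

(0,0)@ 1/2 not
(0,1)% 0/4 not
(0,2)@ 2/3 satisfied
(1,0)@ 2/3 satisfied
(1,2)@ 4/5 satisfied
(1,3)@ 4/4 satisfied
(2,0)@ 3/3 satisfied
(2,2)@ 6/6 satisfied
(2,3)@ 5/5 satisfied
(3,0)@ 2/4 not
(3,1)@ 5/7 satisfied
(3,2)@ 5/7 satisfied
(3,3)@ 4/5 satisfied
(4,0)% 1/3 not
(4,1)% 1/5 not
(4,2)@ 3/5 not
(4,3)% 0/3 not
Unsatisfied: (0,0), (0,1), (3,0), (4,0), (4,1), (4,2), (4,3) — 7 in total.

7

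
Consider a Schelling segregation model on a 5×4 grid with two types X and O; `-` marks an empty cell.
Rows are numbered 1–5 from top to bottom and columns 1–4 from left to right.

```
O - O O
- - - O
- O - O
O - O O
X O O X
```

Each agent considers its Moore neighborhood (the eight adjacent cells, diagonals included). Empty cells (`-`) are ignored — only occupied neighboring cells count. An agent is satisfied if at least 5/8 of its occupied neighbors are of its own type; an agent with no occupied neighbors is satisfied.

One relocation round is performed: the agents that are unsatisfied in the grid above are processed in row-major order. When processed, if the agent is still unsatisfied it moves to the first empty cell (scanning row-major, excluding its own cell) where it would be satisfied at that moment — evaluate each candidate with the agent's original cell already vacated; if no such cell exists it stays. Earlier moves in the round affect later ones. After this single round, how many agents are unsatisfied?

Initially unsatisfied (in order): (5,1), (5,4).
  (5,1): no empty cell satisfies it; stays.
  (5,4): no empty cell satisfies it; stays.
Resulting grid:
O - O O
- - - O
- O - O
O - O O
X O O X
Unsatisfied now: (5,1), (5,4).

2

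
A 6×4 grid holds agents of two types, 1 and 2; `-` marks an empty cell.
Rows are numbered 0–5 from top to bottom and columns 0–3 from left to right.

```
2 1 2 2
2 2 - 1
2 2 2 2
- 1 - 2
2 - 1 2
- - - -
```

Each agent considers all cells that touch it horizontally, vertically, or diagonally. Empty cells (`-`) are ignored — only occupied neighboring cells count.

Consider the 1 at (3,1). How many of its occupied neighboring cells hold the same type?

Occupied neighbors of (3,1): (2,0)=2, (2,1)=2, (2,2)=2, (4,0)=2, (4,2)=1.
Same type (1): 1 of 5.

1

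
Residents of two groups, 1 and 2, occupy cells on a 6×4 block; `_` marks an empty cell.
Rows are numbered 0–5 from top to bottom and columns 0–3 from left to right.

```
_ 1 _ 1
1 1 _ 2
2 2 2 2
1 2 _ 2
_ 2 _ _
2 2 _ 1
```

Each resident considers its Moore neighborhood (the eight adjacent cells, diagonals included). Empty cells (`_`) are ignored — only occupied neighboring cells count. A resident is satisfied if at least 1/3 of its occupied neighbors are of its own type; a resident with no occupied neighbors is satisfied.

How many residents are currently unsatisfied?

(0,1)1 2/2 ok
(0,3)1 0/1 unhappy
(1,0)1 2/4 ok
(1,1)1 2/5 ok
(1,3)2 2/3 ok
(2,0)2 2/5 ok
(2,1)2 3/6 ok
(2,2)2 5/6 ok
(2,3)2 3/3 ok
(3,0)1 0/4 unhappy
(3,1)2 4/5 ok
(3,3)2 2/2 ok
(4,1)2 3/4 ok
(5,0)2 2/2 ok
(5,1)2 2/2 ok
(5,3)1 0/0 ok
Unsatisfied: (0,3), (3,0) — 2 in total.

2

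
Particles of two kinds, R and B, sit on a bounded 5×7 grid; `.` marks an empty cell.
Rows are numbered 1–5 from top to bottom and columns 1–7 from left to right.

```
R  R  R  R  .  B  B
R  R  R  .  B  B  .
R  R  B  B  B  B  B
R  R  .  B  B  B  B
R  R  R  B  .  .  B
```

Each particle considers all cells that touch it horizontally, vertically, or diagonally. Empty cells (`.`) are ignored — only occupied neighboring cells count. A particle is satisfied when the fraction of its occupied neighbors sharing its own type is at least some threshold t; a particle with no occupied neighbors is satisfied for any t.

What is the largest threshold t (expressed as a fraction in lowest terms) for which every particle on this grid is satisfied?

(1,1)R 3/3
(1,2)R 5/5
(1,3)R 4/4
(1,4)R 2/3
(1,6)B 3/3
(1,7)B 2/2
(2,1)R 5/5
(2,2)R 7/8
(2,3)R 5/7
(2,5)B 5/6
(2,6)B 6/6
(3,1)R 5/5
(3,2)R 6/7
(3,3)B 2/6
(3,4)B 5/6
(3,5)B 7/7
(3,6)B 7/7
(3,7)B 4/4
(4,1)R 5/5
(4,2)R 6/7
(4,4)B 5/6
(4,5)B 6/6
(4,6)B 6/6
(4,7)B 4/4
(5,1)R 3/3
(5,2)R 4/4
(5,3)R 2/4
(5,4)B 2/3
(5,7)B 2/2
The smallest same-type fraction is 2/6 at (3,3), which reduces to 1/3. Any threshold above that leaves this particle unsatisfied.

1/3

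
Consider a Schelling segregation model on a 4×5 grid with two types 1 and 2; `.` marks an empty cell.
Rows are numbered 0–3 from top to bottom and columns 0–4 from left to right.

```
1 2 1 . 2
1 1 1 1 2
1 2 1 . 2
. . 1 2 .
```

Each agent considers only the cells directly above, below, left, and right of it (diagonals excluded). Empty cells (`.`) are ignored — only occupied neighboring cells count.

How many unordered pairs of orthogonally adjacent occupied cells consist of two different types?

Scan each occupied cell's neighbors to the right and below so each pair is counted once.
From row 0: 3 unlike of 6 pairs (running 3/6).
From row 1: 2 unlike of 8 pairs (running 5/14).
From row 2: 2 unlike of 3 pairs (running 7/17).
From row 3: 1 unlike of 1 pairs (running 8/18).
Total adjacent occupied pairs: 18; unlike-type pairs: 8.

8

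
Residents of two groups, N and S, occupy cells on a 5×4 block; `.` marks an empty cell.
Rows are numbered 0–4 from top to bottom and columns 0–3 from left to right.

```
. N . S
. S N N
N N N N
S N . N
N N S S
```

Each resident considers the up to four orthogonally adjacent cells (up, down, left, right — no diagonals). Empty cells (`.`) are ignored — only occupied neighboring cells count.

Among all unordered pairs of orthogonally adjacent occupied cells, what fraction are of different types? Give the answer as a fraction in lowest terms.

Scan each occupied cell's neighbors to the right and below so each pair is counted once.
Row 0: N(0,1)–S(1,1)≠ S(0,3)–N(1,3)≠  → 2/2 unlike.
Row 1: S(1,1)–N(1,2)≠ S(1,1)–N(2,1)≠ N(1,2)–N(1,3)= N(1,2)–N(2,2)= N(1,3)–N(2,3)=  → 2/5 unlike.
Row 2: N(2,0)–N(2,1)= N(2,0)–S(3,0)≠ N(2,1)–N(2,2)= N(2,1)–N(3,1)= N(2,2)–N(2,3)= N(2,3)–N(3,3)=  → 1/6 unlike.
Row 3: S(3,0)–N(3,1)≠ S(3,0)–N(4,0)≠ N(3,1)–N(4,1)= N(3,3)–S(4,3)≠  → 3/4 unlike.
Row 4: N(4,0)–N(4,1)= N(4,1)–S(4,2)≠ S(4,2)–S(4,3)=  → 1/3 unlike.
Total adjacent occupied pairs: 20; unlike-type pairs: 9.
9/20 is already in lowest terms.

9/20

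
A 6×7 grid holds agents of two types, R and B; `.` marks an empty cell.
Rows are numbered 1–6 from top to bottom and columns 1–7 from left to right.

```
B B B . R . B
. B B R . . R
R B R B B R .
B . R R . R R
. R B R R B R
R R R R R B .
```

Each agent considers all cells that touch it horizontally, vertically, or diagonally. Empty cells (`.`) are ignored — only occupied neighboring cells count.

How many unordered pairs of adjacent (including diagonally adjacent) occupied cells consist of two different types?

34

Scan each occupied cell's neighbors to the right and below (and the two forward diagonals) so each pair is counted once.
Row 1: B(1,1)–B(1,2)= B(1,1)–B(2,2)= B(1,2)–B(1,3)= B(1,2)–B(2,2)= B(1,2)–B(2,3)= B(1,3)–B(2,3)= B(1,3)–R(2,4)≠ B(1,3)–B(2,2)= R(1,5)–R(2,4)= B(1,7)–R(2,7)≠  → 2/10 unlike.
Row 2: B(2,2)–B(2,3)= B(2,2)–B(3,2)= B(2,2)–R(3,3)≠ B(2,2)–R(3,1)≠ B(2,3)–R(2,4)≠ B(2,3)–R(3,3)≠ B(2,3)–B(3,4)= B(2,3)–B(3,2)= R(2,4)–B(3,4)≠ R(2,4)–B(3,5)≠ R(2,4)–R(3,3)= R(2,7)–R(3,6)=  → 6/12 unlike.
Row 3: R(3,1)–B(3,2)≠ R(3,1)–B(4,1)≠ B(3,2)–R(3,3)≠ B(3,2)–R(4,3)≠ B(3,2)–B(4,1)= R(3,3)–B(3,4)≠ R(3,3)–R(4,3)= R(3,3)–R(4,4)= B(3,4)–B(3,5)= B(3,4)–R(4,4)≠ B(3,4)–R(4,3)≠ B(3,5)–R(3,6)≠ B(3,5)–R(4,6)≠ B(3,5)–R(4,4)≠ R(3,6)–R(4,6)= R(3,6)–R(4,7)=  → 10/16 unlike.
Row 4: B(4,1)–R(5,2)≠ R(4,3)–R(4,4)= R(4,3)–B(5,3)≠ R(4,3)–R(5,4)= R(4,3)–R(5,2)= R(4,4)–R(5,4)= R(4,4)–R(5,5)= R(4,4)–B(5,3)≠ R(4,6)–R(4,7)= R(4,6)–B(5,6)≠ R(4,6)–R(5,7)= R(4,6)–R(5,5)= R(4,7)–R(5,7)= R(4,7)–B(5,6)≠  → 5/14 unlike.
Row 5: R(5,2)–B(5,3)≠ R(5,2)–R(6,2)= R(5,2)–R(6,3)= R(5,2)–R(6,1)= B(5,3)–R(5,4)≠ B(5,3)–R(6,3)≠ B(5,3)–R(6,4)≠ B(5,3)–R(6,2)≠ R(5,4)–R(5,5)= R(5,4)–R(6,4)= R(5,4)–R(6,5)= R(5,4)–R(6,3)= R(5,5)–B(5,6)≠ R(5,5)–R(6,5)= R(5,5)–B(6,6)≠ R(5,5)–R(6,4)= B(5,6)–R(5,7)≠ B(5,6)–B(6,6)= B(5,6)–R(6,5)≠ R(5,7)–B(6,6)≠  → 10/20 unlike.
Row 6: R(6,1)–R(6,2)= R(6,2)–R(6,3)= R(6,3)–R(6,4)= R(6,4)–R(6,5)= R(6,5)–B(6,6)≠  → 1/5 unlike.
Total adjacent occupied pairs: 77; unlike-type pairs: 34.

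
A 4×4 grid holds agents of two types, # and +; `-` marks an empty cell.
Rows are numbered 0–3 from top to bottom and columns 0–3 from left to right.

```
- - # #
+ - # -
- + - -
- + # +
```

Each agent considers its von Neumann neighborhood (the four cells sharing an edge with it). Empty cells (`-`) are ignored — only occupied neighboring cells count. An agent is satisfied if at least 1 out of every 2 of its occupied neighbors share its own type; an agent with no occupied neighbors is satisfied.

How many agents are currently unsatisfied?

Row 0: (0,2)# 2/2 ok · (0,3)# 1/1 ok
Row 1: (1,0)+ 0/0 ok · (1,2)# 1/1 ok
Row 2: (2,1)+ 1/1 ok
Row 3: (3,1)+ 1/2 ok · (3,2)# 0/2 unhappy · (3,3)+ 0/1 unhappy
Unsatisfied: (3,2), (3,3) — 2 in total.

2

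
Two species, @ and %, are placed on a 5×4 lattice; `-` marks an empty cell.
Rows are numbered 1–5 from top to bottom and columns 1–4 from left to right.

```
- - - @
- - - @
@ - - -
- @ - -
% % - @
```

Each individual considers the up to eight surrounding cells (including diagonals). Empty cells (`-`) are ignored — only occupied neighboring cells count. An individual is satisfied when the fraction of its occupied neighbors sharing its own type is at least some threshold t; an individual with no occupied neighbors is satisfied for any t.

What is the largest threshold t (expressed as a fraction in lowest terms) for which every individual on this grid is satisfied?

Row 1: (1,4)@ 1/1
Row 2: (2,4)@ 1/1
Row 3: (3,1)@ 1/1
Row 4: (4,2)@ 1/3
Row 5: (5,1)% 1/2 · (5,2)% 1/2 · (5,4)@ — no occupied neighbors
The smallest same-type fraction is 1/3 at (4,2), which reduces to 1/3. Any threshold above that leaves this individual unsatisfied.

1/3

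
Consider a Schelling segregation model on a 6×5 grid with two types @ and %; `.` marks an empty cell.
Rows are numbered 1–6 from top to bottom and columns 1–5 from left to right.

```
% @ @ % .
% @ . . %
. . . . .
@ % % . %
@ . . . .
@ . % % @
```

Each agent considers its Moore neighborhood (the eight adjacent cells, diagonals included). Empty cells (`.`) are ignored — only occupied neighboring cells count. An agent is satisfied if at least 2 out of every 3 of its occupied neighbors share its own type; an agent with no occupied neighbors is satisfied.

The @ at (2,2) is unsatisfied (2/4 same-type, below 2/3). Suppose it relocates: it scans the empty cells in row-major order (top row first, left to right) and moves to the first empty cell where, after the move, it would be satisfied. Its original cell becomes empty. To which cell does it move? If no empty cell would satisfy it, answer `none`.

Vacating (2,2). Empty cells in order:
  (1,5): 0/2 same-type → still unsatisfied.
  (2,3): 2/3 same-type → satisfied — stop here.

(2,3)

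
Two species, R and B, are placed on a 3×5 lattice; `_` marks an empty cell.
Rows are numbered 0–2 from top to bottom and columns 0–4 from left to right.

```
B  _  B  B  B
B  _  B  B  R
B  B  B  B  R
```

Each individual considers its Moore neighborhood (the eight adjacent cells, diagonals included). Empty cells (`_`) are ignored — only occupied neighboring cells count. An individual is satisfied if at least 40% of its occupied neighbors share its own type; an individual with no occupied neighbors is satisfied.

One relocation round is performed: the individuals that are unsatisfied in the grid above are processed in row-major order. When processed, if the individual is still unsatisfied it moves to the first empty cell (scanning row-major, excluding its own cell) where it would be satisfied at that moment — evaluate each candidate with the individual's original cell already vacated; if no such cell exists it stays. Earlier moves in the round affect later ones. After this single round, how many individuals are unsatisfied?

Initially unsatisfied (in order): (1,4), (2,4).
  (1,4): no empty cell satisfies it; stays.
  (2,4): no empty cell satisfies it; stays.
Resulting grid:
B _ B B B
B _ B B R
B B B B R
Unsatisfied now: (1,4), (2,4).

2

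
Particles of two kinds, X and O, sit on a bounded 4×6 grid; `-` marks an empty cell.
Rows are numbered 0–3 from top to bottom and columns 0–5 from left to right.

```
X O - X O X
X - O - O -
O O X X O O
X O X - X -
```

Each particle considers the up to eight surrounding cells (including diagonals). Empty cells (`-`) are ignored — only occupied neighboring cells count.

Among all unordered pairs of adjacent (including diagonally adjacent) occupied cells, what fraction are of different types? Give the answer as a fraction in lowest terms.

11/18

Scan each occupied cell's neighbors to the right and below (and the two forward diagonals) so each pair is counted once.
From row 0: 7 unlike of 10 pairs (running 7/10).
From row 1: 5 unlike of 8 pairs (running 12/18).
From row 2: 8 unlike of 16 pairs (running 20/34).
From row 3: 2 unlike of 2 pairs (running 22/36).
Total adjacent occupied pairs: 36; unlike-type pairs: 22.
22/36 reduces to 11/18.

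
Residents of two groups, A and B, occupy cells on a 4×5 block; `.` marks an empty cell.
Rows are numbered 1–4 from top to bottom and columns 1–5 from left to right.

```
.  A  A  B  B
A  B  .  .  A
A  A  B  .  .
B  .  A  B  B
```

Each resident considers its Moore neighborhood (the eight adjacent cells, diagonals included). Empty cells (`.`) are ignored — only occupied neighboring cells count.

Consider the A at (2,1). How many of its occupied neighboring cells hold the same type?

Occupied neighbors of (2,1): (1,2)=A, (2,2)=B, (3,1)=A, (3,2)=A.
Same type (A): 3 of 4.

3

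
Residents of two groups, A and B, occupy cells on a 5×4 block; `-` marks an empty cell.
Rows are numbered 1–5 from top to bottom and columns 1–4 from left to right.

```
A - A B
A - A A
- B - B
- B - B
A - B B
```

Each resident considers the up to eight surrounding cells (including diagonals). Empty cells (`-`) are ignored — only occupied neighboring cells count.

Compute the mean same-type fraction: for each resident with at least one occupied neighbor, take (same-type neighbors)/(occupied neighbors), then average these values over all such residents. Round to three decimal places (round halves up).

(1,1)A 1/1
(1,3)A 2/3
(1,4)B 0/3
(2,1)A 1/2
(2,3)A 2/5
(2,4)A 2/4
(3,2)B 1/3
(3,4)B 1/3
(4,2)B 2/3
(4,4)B 3/3
(5,1)A 0/1
(5,3)B 3/3
(5,4)B 2/2
Sum over 13 residents: 1/1 + 2/3 + 0/3 + 1/2 + 2/5 + 2/4 + 1/3 + 1/3 + 2/3 + 3/3 + 0/1 + 3/3 + 2/2 = 37/5; mean = 37/5 ÷ 13 = 37/65 = 0.569230… → 0.569.

0.569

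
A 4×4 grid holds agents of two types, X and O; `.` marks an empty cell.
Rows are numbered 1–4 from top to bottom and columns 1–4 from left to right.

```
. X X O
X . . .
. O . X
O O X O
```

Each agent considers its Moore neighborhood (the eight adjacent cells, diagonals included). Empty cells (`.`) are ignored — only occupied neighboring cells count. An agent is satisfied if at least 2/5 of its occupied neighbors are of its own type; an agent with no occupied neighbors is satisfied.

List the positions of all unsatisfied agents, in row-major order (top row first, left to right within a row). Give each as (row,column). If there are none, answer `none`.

Row 1: (1,2)X 2/2 ok · (1,3)X 1/2 ok · (1,4)O 0/1 unhappy
Row 2: (2,1)X 1/2 ok
Row 3: (3,2)O 2/4 ok · (3,4)X 1/2 ok
Row 4: (4,1)O 2/2 ok · (4,2)O 2/3 ok · (4,3)X 1/4 unhappy · (4,4)O 0/2 unhappy

(1,4), (4,3), (4,4)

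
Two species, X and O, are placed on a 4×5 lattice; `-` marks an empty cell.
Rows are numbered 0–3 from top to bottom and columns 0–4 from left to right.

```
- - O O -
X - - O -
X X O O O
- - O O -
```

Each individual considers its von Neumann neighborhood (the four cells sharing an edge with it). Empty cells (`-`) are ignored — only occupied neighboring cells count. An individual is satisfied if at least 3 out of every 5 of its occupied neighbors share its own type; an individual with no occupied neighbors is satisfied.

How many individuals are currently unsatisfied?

1

(0,2)O 1/1 ok
(0,3)O 2/2 ok
(1,0)X 1/1 ok
(1,3)O 2/2 ok
(2,0)X 2/2 ok
(2,1)X 1/2 unhappy
(2,2)O 2/3 ok
(2,3)O 4/4 ok
(2,4)O 1/1 ok
(3,2)O 2/2 ok
(3,3)O 2/2 ok
Unsatisfied: (2,1) — 1 in total.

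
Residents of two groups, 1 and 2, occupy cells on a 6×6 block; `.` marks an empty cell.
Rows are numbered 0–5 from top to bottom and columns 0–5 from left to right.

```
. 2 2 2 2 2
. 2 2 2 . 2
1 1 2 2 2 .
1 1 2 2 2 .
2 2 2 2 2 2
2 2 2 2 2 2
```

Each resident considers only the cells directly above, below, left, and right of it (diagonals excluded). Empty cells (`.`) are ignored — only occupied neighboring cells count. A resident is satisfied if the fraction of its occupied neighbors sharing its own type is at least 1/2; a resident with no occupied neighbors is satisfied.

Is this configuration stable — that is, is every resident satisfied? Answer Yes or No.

Yes

(0,1)2 2/2 satisfied
(0,2)2 3/3 satisfied
(0,3)2 3/3 satisfied
(0,4)2 2/2 satisfied
(0,5)2 2/2 satisfied
(1,1)2 2/3 satisfied
(1,2)2 4/4 satisfied
(1,3)2 3/3 satisfied
(1,5)2 1/1 satisfied
(2,0)1 2/2 satisfied
(2,1)1 2/4 satisfied
(2,2)2 3/4 satisfied
(2,3)2 4/4 satisfied
(2,4)2 2/2 satisfied
(3,0)1 2/3 satisfied
(3,1)1 2/4 satisfied
(3,2)2 3/4 satisfied
(3,3)2 4/4 satisfied
(3,4)2 3/3 satisfied
(4,0)2 2/3 satisfied
(4,1)2 3/4 satisfied
(4,2)2 4/4 satisfied
(4,3)2 4/4 satisfied
(4,4)2 4/4 satisfied
(4,5)2 2/2 satisfied
(5,0)2 2/2 satisfied
(5,1)2 3/3 satisfied
(5,2)2 3/3 satisfied
(5,3)2 3/3 satisfied
(5,4)2 3/3 satisfied
(5,5)2 2/2 satisfied
All meet the threshold, so the configuration is stable.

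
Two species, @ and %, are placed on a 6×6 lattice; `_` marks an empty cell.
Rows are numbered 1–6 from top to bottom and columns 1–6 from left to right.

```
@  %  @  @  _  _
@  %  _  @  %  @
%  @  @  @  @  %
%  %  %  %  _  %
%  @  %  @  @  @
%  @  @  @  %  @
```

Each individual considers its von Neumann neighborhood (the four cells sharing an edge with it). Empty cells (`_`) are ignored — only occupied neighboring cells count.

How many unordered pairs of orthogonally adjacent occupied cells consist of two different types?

25

Scan each occupied cell's neighbors to the right and below so each pair is counted once.
From row 1: 2 unlike of 6 pairs (running 2/6).
From row 2: 7 unlike of 8 pairs (running 9/14).
From row 3: 5 unlike of 10 pairs (running 14/24).
From row 4: 3 unlike of 8 pairs (running 17/32).
From row 5: 5 unlike of 11 pairs (running 22/43).
From row 6: 3 unlike of 5 pairs (running 25/48).
Total adjacent occupied pairs: 48; unlike-type pairs: 25.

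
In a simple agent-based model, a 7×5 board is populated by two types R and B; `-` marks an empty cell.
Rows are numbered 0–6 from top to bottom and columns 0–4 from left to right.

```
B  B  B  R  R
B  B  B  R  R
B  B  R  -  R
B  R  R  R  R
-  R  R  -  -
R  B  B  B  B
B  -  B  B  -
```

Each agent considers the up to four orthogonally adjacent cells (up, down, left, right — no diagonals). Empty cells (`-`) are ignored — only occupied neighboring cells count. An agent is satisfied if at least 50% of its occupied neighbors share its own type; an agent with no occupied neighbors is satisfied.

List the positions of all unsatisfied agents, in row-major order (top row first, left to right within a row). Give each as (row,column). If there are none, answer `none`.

(0,0)B 2/2 ✓
(0,1)B 3/3 ✓
(0,2)B 2/3 ✓
(0,3)R 2/3 ✓
(0,4)R 2/2 ✓
(1,0)B 3/3 ✓
(1,1)B 4/4 ✓
(1,2)B 2/4 ✓
(1,3)R 2/3 ✓
(1,4)R 3/3 ✓
(2,0)B 3/3 ✓
(2,1)B 2/4 ✓
(2,2)R 1/3 ✗
(2,4)R 2/2 ✓
(3,0)B 1/2 ✓
(3,1)R 2/4 ✓
(3,2)R 4/4 ✓
(3,3)R 2/2 ✓
(3,4)R 2/2 ✓
(4,1)R 2/3 ✓
(4,2)R 2/3 ✓
(5,0)R 0/2 ✗
(5,1)B 1/3 ✗
(5,2)B 3/4 ✓
(5,3)B 3/3 ✓
(5,4)B 1/1 ✓
(6,0)B 0/1 ✗
(6,2)B 2/2 ✓
(6,3)B 2/2 ✓

(2,2), (5,0), (5,1), (6,0)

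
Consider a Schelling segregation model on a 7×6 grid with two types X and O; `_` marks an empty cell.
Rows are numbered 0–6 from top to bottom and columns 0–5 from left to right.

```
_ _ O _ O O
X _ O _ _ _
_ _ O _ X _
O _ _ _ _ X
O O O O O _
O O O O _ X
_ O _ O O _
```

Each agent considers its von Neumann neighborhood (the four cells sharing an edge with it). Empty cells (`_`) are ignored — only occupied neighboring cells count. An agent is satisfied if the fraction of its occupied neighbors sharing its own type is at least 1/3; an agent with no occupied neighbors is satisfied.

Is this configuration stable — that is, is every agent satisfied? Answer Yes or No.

Row 0: (0,2)O 1/1 satisfied · (0,4)O 1/1 satisfied · (0,5)O 1/1 satisfied
Row 1: (1,0)X 0/0 satisfied · (1,2)O 2/2 satisfied
Row 2: (2,2)O 1/1 satisfied · (2,4)X 0/0 satisfied
Row 3: (3,0)O 1/1 satisfied · (3,5)X 0/0 satisfied
Row 4: (4,0)O 3/3 satisfied · (4,1)O 3/3 satisfied · (4,2)O 3/3 satisfied · (4,3)O 3/3 satisfied · (4,4)O 1/1 satisfied
Row 5: (5,0)O 2/2 satisfied · (5,1)O 4/4 satisfied · (5,2)O 3/3 satisfied · (5,3)O 3/3 satisfied · (5,5)X 0/0 satisfied
Row 6: (6,1)O 1/1 satisfied · (6,3)O 2/2 satisfied · (6,4)O 1/1 satisfied
All meet the threshold, so the configuration is stable.

Yes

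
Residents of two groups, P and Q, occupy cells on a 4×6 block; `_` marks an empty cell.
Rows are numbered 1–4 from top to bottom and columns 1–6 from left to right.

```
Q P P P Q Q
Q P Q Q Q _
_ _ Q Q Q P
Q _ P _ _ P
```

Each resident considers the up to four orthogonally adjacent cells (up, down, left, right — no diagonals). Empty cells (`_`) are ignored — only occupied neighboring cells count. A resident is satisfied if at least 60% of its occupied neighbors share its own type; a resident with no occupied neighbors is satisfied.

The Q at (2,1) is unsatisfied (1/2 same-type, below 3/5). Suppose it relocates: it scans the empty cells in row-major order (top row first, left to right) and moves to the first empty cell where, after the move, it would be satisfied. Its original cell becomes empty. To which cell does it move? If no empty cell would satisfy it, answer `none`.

Vacating (2,1). Empty cells in order:
  (2,6): 2/3 same-type → satisfied — stop here.

(2,6)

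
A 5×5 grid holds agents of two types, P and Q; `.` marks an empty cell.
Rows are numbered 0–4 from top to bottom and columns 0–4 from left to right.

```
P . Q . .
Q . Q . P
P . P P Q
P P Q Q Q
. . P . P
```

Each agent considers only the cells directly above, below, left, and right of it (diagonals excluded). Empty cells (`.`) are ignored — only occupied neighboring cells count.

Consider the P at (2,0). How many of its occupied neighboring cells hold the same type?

Occupied neighbors of (2,0): (1,0)=Q, (3,0)=P.
Same type (P): 1 of 2.

1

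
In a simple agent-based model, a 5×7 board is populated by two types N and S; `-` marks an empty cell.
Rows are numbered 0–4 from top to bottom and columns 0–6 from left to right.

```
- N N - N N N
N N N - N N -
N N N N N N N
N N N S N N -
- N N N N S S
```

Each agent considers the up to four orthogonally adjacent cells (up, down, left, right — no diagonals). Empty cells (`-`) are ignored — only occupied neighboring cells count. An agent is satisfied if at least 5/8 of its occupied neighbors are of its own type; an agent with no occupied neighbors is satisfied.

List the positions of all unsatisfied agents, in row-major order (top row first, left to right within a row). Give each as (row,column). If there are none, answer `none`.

(0,1)N 2/2 ✓
(0,2)N 2/2 ✓
(0,4)N 2/2 ✓
(0,5)N 3/3 ✓
(0,6)N 1/1 ✓
(1,0)N 2/2 ✓
(1,1)N 4/4 ✓
(1,2)N 3/3 ✓
(1,4)N 3/3 ✓
(1,5)N 3/3 ✓
(2,0)N 3/3 ✓
(2,1)N 4/4 ✓
(2,2)N 4/4 ✓
(2,3)N 2/3 ✓
(2,4)N 4/4 ✓
(2,5)N 4/4 ✓
(2,6)N 1/1 ✓
(3,0)N 2/2 ✓
(3,1)N 4/4 ✓
(3,2)N 3/4 ✓
(3,3)S 0/4 ✗
(3,4)N 3/4 ✓
(3,5)N 2/3 ✓
(4,1)N 2/2 ✓
(4,2)N 3/3 ✓
(4,3)N 2/3 ✓
(4,4)N 2/3 ✓
(4,5)S 1/3 ✗
(4,6)S 1/1 ✓

(3,3), (4,5)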